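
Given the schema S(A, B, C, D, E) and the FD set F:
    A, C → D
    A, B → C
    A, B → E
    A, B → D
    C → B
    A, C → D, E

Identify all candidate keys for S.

{A, B}, {A, C}

Attributes never on any right-hand side: {A} — every candidate key must contain it.
Closure of {A, B} is {A, B, C, D, E}, the whole schema; {A, B} is a candidate key.
Closure of {A, C} is {A, B, C, D, E}, the whole schema; {A, C} is a candidate key.
No proper subset of any of these is a key, and no other minimal superkey exists.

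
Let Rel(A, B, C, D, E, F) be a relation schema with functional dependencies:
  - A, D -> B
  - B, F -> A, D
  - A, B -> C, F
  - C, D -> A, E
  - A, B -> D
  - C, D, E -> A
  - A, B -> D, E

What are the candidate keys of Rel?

{A, B}⁺ = {A, B, C, D, E, F} — all of the relation — so {A, B} is a candidate key.
{A, D}⁺ = {A, B, C, D, E, F} — all of the relation — so {A, D} is a candidate key.
{B, F}⁺ = {A, B, C, D, E, F} — all of the relation — so {B, F} is a candidate key.
{C, D}⁺ = {A, B, C, D, E, F} — all of the relation — so {C, D} is a candidate key.
These are minimal and exhaustive — every other superkey contains one of them.

{A, B}, {A, D}, {B, F}, {C, D}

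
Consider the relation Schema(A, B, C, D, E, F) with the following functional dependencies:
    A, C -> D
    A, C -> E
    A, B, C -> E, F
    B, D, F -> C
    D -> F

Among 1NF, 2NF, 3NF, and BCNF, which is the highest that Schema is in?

Candidate keys: {A, B, C}, {A, B, D}. Prime attributes: {A, B, C, D}.
A, C -> D: {A, C}⁺ = {A, C, D, E, F}, which is not all of the attributes, so the left side is not a superkey — BCNF is violated.
A, C -> E determines the non-prime attribute {E} from a non-superkey — 3NF is violated.
Since {A, C} ⊂ {A, B, C} and {A, C}⁺ ⊇ {E, F} with {E, F} non-prime, there is a partial dependency; 2NF fails.

1NF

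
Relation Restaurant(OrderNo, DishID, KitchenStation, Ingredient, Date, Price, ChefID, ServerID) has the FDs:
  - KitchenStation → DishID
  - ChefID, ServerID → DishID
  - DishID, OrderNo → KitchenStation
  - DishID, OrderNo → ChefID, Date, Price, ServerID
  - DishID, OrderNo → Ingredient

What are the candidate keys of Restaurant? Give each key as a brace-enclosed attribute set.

{ChefID, OrderNo, ServerID}, {DishID, OrderNo}, {KitchenStation, OrderNo}

{OrderNo} never appears on the right of any FD, so every key must include it.
{DishID, OrderNo}⁺ = {ChefID, Date, DishID, Ingredient, KitchenStation, OrderNo, Price, ServerID}, which is every attribute, so {DishID, OrderNo} is a candidate key.
{KitchenStation, OrderNo}⁺ = {ChefID, Date, DishID, Ingredient, KitchenStation, OrderNo, Price, ServerID}, which is every attribute, so {KitchenStation, OrderNo} is a candidate key.
{ChefID, OrderNo, ServerID}⁺ = {ChefID, Date, DishID, Ingredient, KitchenStation, OrderNo, Price, ServerID}, which is every attribute, so {ChefID, OrderNo, ServerID} is a candidate key.
These are minimal and exhaustive — every other superkey contains one of them.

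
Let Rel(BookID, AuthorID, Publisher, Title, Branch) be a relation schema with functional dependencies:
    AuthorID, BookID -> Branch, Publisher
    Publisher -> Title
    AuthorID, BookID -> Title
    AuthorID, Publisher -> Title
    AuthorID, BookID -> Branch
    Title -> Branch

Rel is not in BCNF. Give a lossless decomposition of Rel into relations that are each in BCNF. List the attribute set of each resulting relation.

Candidate key of the original relation: {AuthorID, BookID}.
{AuthorID, BookID, Branch, Publisher, Title}: {Publisher} determines {Branch, Publisher, Title} here but is not a superkey — split on Publisher -> Branch, Title, giving {Branch, Publisher, Title} and {AuthorID, BookID, Publisher}.
{Branch, Publisher, Title}: {Title} determines {Branch, Title} here but is not a superkey — split on Title -> Branch, giving {Branch, Title} and {Publisher, Title}.
{Branch, Title}: every determinant is a superkey — BCNF.
{Publisher, Title}: every determinant is a superkey — BCNF.
{AuthorID, BookID, Publisher}: every determinant is a superkey — BCNF.

{AuthorID, BookID, Publisher}; {Branch, Title}; {Publisher, Title}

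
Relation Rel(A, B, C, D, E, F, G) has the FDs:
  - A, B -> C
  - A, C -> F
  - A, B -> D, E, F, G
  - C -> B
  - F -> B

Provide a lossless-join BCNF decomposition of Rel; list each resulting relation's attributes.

{A, C, D, E, F, G}; {B, C}

Candidate keys of the original relation: {A, B}, {A, C}, {A, F}.
Within {A, B, C, D, E, F, G}: {C}⁺ ∩ {A, B, C, D, E, F, G} = {B, C}, not the whole set, so C -> B violates BCNF; decompose into {B, C} and {A, C, D, E, F, G}.
{B, C} has no BCNF violation.
{A, C, D, E, F, G} has no BCNF violation.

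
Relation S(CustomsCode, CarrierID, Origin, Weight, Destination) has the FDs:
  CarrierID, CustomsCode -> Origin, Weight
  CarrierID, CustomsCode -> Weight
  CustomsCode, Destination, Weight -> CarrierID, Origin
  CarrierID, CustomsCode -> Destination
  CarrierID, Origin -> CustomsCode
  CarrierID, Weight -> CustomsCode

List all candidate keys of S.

{CarrierID, CustomsCode} is a candidate key since {CarrierID, CustomsCode}⁺ = {CarrierID, CustomsCode, Destination, Origin, Weight} covers every attribute.
{CarrierID, Origin} is a candidate key since {CarrierID, Origin}⁺ = {CarrierID, CustomsCode, Destination, Origin, Weight} covers every attribute.
{CarrierID, Weight} is a candidate key since {CarrierID, Weight}⁺ = {CarrierID, CustomsCode, Destination, Origin, Weight} covers every attribute.
{CustomsCode, Destination, Weight} is a candidate key since {CustomsCode, Destination, Weight}⁺ = {CarrierID, CustomsCode, Destination, Origin, Weight} covers every attribute.
These are minimal and exhaustive — every other superkey contains one of them.

{CarrierID, CustomsCode}, {CarrierID, Origin}, {CarrierID, Weight}, {CustomsCode, Destination, Weight}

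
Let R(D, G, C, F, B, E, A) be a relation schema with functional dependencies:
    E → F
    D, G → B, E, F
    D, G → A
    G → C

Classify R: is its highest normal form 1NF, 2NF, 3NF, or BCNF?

1NF

Candidate key: {D, G}. Prime attributes: {D, G}.
For E → F we have {E}⁺ = {E, F}; {E} is not a superkey, so BCNF fails.
E → F determines the non-prime attribute {F} from a non-superkey — 3NF is violated.
{G} is a proper subset of the key {D, G}, and {G}⁺ contains the non-prime attribute {C} — a partial dependency, so 2NF is violated.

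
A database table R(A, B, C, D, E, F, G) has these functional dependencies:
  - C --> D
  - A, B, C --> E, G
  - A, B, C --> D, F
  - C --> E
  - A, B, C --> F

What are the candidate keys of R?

No FD produces {A, B, C}, so they must be in every candidate key.
{A, B, C} is a candidate key since {A, B, C}⁺ = {A, B, C, D, E, F, G} covers every attribute.
Every other attribute set either contains this one or has a smaller closure.

{A, B, C}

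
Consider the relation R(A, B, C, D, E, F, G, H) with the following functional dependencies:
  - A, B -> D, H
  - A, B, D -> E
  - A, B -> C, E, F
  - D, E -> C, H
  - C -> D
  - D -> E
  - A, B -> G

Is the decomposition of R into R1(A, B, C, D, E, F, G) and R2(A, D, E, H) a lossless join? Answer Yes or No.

Common attributes: {A, D, E}; their closure is {A, C, D, E, H}.
Since R2 ⊆ {A, C, D, E, H}, the intersection is a superkey of R2; the decomposition is lossless.

Yes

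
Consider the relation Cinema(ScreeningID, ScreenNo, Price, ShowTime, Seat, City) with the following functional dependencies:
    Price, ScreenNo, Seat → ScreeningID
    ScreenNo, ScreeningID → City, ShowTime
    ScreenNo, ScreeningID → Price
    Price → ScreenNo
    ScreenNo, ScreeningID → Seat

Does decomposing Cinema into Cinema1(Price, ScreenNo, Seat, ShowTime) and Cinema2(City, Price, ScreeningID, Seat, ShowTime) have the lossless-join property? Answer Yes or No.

Cinema1 ∩ Cinema2 = {Price, Seat, ShowTime}; its closure under F is {City, Price, ScreenNo, ScreeningID, Seat, ShowTime}.
Cinema1 is contained in that closure, so Cinema1 ∩ Cinema2 → Cinema1 holds and the join is lossless.

Yes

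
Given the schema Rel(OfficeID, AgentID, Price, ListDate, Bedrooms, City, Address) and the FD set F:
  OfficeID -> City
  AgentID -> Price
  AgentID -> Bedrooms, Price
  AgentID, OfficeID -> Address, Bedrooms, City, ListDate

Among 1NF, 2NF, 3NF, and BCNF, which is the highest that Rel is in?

1NF

Candidate key: {AgentID, OfficeID}. Prime attributes: {AgentID, OfficeID}.
For OfficeID -> City we have {OfficeID}⁺ = {City, OfficeID}; {OfficeID} is not a superkey, so BCNF fails.
OfficeID -> City determines the non-prime attribute {City} from a non-superkey — 3NF is violated.
Since {AgentID} ⊂ {AgentID, OfficeID} and {AgentID}⁺ ⊇ {Bedrooms, Price} with {Bedrooms, Price} non-prime, there is a partial dependency; 2NF fails.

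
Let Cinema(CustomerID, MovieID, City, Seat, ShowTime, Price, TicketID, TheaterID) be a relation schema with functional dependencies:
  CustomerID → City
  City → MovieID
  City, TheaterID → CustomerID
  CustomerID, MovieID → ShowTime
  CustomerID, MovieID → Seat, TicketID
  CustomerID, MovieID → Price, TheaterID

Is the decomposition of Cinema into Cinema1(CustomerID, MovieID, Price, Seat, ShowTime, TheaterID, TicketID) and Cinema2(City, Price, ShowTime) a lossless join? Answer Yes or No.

No

Common attributes: {Price, ShowTime}; their closure is {Price, ShowTime}.
The closure covers neither Cinema1 nor Cinema2 entirely; the join is not lossless.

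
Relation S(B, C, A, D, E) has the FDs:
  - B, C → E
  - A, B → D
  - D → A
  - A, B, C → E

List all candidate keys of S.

No FD produces {B, C}, so they must be in every candidate key.
{A, B, C} is a candidate key since {A, B, C}⁺ = {A, B, C, D, E} covers every attribute.
{B, C, D} is a candidate key since {B, C, D}⁺ = {A, B, C, D, E} covers every attribute.
Any other superkey properly contains one of these, so there are no further candidate keys.

{A, B, C}, {B, C, D}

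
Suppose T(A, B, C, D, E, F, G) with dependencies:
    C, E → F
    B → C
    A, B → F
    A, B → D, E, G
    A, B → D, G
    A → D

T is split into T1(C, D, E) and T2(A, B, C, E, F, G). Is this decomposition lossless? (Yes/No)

The shared attributes are {C, E} and {C, E}⁺ = {C, E, F}.
Neither T1 nor T2 is contained in that closure, so the decomposition is lossy.

No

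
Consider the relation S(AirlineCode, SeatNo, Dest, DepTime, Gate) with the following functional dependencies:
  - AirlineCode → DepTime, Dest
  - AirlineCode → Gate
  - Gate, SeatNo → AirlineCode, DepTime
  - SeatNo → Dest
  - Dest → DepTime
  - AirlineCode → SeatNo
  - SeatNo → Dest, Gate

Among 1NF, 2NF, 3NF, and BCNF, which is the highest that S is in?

2NF

Candidate keys: {AirlineCode}, {SeatNo}. Prime attributes: {AirlineCode, SeatNo}.
Dest → DepTime: {Dest}⁺ = {DepTime, Dest}, which is not all of the attributes, so the left side is not a superkey — BCNF is violated.
Dest → DepTime has non-prime {DepTime} on the right and a non-superkey on the left, so 3NF fails.
All keys have size 1, which rules out partial dependencies — 2NF is satisfied.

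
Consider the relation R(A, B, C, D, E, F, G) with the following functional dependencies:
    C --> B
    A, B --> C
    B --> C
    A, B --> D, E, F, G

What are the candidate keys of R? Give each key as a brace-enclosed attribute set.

No FD produces {A}, so it must be in every candidate key.
{A, B} is a candidate key since {A, B}⁺ = {A, B, C, D, E, F, G} covers every attribute.
{A, C} is a candidate key since {A, C}⁺ = {A, B, C, D, E, F, G} covers every attribute.
Any other superkey properly contains one of these, so there are no further candidate keys.

{A, B}, {A, C}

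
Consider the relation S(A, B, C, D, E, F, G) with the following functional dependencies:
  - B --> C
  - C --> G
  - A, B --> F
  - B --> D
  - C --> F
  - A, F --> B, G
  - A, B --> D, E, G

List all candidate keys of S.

No FD produces {A}, so it must be in every candidate key.
{A, B} is a candidate key since {A, B}⁺ = {A, B, C, D, E, F, G} covers every attribute.
{A, C} is a candidate key since {A, C}⁺ = {A, B, C, D, E, F, G} covers every attribute.
{A, F} is a candidate key since {A, F}⁺ = {A, B, C, D, E, F, G} covers every attribute.
These are minimal and exhaustive — every other superkey contains one of them.

{A, B}, {A, C}, {A, F}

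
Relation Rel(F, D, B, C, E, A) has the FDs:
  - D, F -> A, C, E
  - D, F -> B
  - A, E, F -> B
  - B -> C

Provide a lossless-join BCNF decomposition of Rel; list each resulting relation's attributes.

Candidate key of the original relation: {D, F}.
In {A, B, C, D, E, F}, {A, E, F} is not a superkey ({A, E, F}⁺ restricted to this set is {A, B, C, E, F}), so split on A, E, F -> B, C into {A, B, C, E, F} and {A, D, E, F}.
In {A, B, C, E, F}, {B} is not a superkey ({B}⁺ restricted to this set is {B, C}), so split on B -> C into {B, C} and {A, B, E, F}.
{B, C} has no BCNF violation.
{A, B, E, F} has no BCNF violation.
{A, D, E, F} has no BCNF violation.

{A, B, E, F}; {A, D, E, F}; {B, C}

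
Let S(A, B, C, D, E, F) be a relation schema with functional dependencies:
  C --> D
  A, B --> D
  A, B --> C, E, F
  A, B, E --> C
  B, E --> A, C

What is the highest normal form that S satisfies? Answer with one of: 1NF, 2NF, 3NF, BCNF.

Candidate keys: {A, B}, {B, E}. Prime attributes: {A, B, E}.
C --> D breaks BCNF: {C}⁺ = {C, D}, so {C} is not a superkey.
Because {D} is non-prime and the left side of C --> D is not a superkey, the relation is not in 3NF.
No proper subset of a key has a non-prime attribute in its closure, so there is no partial dependency; 2NF holds.

2NF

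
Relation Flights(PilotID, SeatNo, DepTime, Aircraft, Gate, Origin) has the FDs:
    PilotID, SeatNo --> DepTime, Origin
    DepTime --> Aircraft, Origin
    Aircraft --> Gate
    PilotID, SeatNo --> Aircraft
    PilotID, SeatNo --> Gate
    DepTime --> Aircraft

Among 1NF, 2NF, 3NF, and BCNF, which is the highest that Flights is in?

Candidate key: {PilotID, SeatNo}. Prime attributes: {PilotID, SeatNo}.
For DepTime --> Aircraft, Origin we have {DepTime}⁺ = {Aircraft, DepTime, Gate, Origin}; {DepTime} is not a superkey, so BCNF fails.
DepTime --> Aircraft, Origin has non-prime {Aircraft, Origin} on the right and a non-superkey on the left, so 3NF fails.
No non-prime attribute depends on a proper subset of any candidate key, so 2NF holds.

2NF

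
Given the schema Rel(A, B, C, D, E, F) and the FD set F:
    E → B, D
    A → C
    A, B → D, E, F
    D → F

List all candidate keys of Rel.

{A, B}, {A, E}

No FD produces {A}, so it must be in every candidate key.
Closure of {A, B} is {A, B, C, D, E, F}, the whole schema; {A, B} is a candidate key.
Closure of {A, E} is {A, B, C, D, E, F}, the whole schema; {A, E} is a candidate key.
Any other superkey properly contains one of these, so there are no further candidate keys.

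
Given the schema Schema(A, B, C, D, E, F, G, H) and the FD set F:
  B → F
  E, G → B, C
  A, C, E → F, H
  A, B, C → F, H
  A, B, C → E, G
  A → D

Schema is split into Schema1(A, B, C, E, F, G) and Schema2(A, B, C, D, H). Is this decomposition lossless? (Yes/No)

Yes

Schema1 ∩ Schema2 = {A, B, C}; its closure under F is {A, B, C, D, E, F, G, H}.
Schema1 is contained in that closure, so Schema1 ∩ Schema2 → Schema1 holds and the join is lossless.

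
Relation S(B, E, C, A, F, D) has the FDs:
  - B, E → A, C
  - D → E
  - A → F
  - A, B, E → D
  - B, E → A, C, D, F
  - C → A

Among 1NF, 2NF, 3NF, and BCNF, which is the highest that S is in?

2NF

Candidate keys: {B, D}, {B, E}. Prime attributes: {B, D, E}.
D → E: {D}⁺ = {D, E}, which is not all of the attributes, so the left side is not a superkey — BCNF is violated.
Because {F} is non-prime and the left side of A → F is not a superkey, the relation is not in 3NF.
No proper subset of a key has a non-prime attribute in its closure, so there is no partial dependency; 2NF holds.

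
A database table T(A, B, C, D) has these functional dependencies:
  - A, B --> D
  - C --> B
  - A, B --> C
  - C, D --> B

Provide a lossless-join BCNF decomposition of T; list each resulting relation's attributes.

{A, C, D}; {B, C}

Candidate keys of the original relation: {A, B}, {A, C}.
Within {A, B, C, D}: {C}⁺ ∩ {A, B, C, D} = {B, C}, not the whole set, so C --> B violates BCNF; decompose into {B, C} and {A, C, D}.
{B, C} has no BCNF violation.
{A, C, D} has no BCNF violation.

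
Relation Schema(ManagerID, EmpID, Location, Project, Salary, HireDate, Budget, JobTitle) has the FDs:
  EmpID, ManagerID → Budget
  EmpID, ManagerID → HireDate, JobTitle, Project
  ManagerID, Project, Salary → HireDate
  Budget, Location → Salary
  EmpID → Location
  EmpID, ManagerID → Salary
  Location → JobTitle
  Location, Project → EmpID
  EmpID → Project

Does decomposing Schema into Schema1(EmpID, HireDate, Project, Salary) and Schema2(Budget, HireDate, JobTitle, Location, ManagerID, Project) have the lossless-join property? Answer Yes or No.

No

Schema1 ∩ Schema2 = {HireDate, Project}; its closure under F is {HireDate, Project}.
The closure covers neither Schema1 nor Schema2 entirely; the join is not lossless.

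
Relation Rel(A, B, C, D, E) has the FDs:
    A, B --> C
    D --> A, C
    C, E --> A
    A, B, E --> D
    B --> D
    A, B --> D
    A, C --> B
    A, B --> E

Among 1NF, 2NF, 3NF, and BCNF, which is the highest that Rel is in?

Candidate keys: {A, C}, {B}, {C, E}, {D}. Prime attributes: {A, B, C, D, E}.
Each dependency's left side is a superkey — BCNF holds.

BCNF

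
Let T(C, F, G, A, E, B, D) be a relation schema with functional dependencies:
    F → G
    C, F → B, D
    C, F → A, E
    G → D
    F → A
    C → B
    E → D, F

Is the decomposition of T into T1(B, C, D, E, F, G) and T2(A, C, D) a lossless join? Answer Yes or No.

No

Common attributes: {C, D}; their closure is {B, C, D}.
The closure covers neither T1 nor T2 entirely; the join is not lossless.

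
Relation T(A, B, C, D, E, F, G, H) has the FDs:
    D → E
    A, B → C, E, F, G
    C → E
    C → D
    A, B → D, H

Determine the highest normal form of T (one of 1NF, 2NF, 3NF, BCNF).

Candidate key: {A, B}. Prime attributes: {A, B}.
For D → E we have {D}⁺ = {D, E}; {D} is not a superkey, so BCNF fails.
D → E has non-prime {E} on the right and a non-superkey on the left, so 3NF fails.
No non-prime attribute depends on a proper subset of any candidate key, so 2NF holds.

2NF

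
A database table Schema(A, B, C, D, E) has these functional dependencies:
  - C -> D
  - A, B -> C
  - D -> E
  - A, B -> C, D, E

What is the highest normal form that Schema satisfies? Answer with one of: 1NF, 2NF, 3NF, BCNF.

Candidate key: {A, B}. Prime attributes: {A, B}.
C -> D breaks BCNF: {C}⁺ = {C, D, E}, so {C} is not a superkey.
Because {D} is non-prime and the left side of C -> D is not a superkey, the relation is not in 3NF.
No proper subset of a key has a non-prime attribute in its closure, so there is no partial dependency; 2NF holds.

2NF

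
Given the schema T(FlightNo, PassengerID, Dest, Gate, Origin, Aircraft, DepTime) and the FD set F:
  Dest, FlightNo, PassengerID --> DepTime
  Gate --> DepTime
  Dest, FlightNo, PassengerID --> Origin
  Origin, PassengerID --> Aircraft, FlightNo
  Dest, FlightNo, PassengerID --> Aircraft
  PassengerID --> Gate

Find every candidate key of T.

{Dest, FlightNo, PassengerID}, {Dest, Origin, PassengerID}

No FD produces {Dest, PassengerID}, so they must be in every candidate key.
{Dest, FlightNo, PassengerID}⁺ = {Aircraft, DepTime, Dest, FlightNo, Gate, Origin, PassengerID}, which is every attribute, so {Dest, FlightNo, PassengerID} is a candidate key.
{Dest, Origin, PassengerID}⁺ = {Aircraft, DepTime, Dest, FlightNo, Gate, Origin, PassengerID}, which is every attribute, so {Dest, Origin, PassengerID} is a candidate key.
No proper subset of any of these is a key, and no other minimal superkey exists.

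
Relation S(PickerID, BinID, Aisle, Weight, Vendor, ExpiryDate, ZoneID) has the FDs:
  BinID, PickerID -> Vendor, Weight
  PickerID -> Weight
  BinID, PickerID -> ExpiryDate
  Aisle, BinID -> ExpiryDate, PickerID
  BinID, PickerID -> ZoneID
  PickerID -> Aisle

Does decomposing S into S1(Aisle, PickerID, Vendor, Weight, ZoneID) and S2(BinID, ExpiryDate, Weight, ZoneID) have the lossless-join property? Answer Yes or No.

S1 ∩ S2 = {Weight, ZoneID}; its closure under F is {Weight, ZoneID}.
The closure covers neither S1 nor S2 entirely; the join is not lossless.

No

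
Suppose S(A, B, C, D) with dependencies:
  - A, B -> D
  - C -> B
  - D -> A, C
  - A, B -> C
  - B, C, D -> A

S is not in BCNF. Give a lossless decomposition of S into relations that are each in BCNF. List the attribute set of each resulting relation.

Candidate keys of the original relation: {A, B}, {A, C}, {D}.
Within {A, B, C, D}: {C}⁺ ∩ {A, B, C, D} = {B, C}, not the whole set, so C -> B violates BCNF; decompose into {B, C} and {A, C, D}.
{B, C} is in BCNF.
{A, C, D} is in BCNF.

{A, C, D}; {B, C}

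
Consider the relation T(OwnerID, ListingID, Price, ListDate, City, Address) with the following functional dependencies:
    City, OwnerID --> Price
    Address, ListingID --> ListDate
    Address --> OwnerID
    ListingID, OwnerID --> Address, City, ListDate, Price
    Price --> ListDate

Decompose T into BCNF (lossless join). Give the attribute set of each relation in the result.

{Address, City, ListingID}; {Address, OwnerID}; {City, OwnerID, Price}; {ListDate, Price}

Candidate keys of the original relation: {Address, ListingID}, {ListingID, OwnerID}.
In {Address, City, ListDate, ListingID, OwnerID, Price}, {City, OwnerID} is not a superkey ({City, OwnerID}⁺ restricted to this set is {City, ListDate, OwnerID, Price}), so split on City, OwnerID --> ListDate, Price into {City, ListDate, OwnerID, Price} and {Address, City, ListingID, OwnerID}.
In {City, ListDate, OwnerID, Price}, {Price} is not a superkey ({Price}⁺ restricted to this set is {ListDate, Price}), so split on Price --> ListDate into {ListDate, Price} and {City, OwnerID, Price}.
{ListDate, Price} is in BCNF.
{City, OwnerID, Price} is in BCNF.
In {Address, City, ListingID, OwnerID}, {Address} is not a superkey ({Address}⁺ restricted to this set is {Address, OwnerID}), so split on Address --> OwnerID into {Address, OwnerID} and {Address, City, ListingID}.
{Address, OwnerID} is in BCNF.
{Address, City, ListingID} is in BCNF.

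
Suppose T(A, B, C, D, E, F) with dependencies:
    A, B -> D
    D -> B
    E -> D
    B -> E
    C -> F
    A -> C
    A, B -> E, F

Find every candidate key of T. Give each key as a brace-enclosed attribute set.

{A, B}, {A, D}, {A, E}

Attributes never on any right-hand side: {A} — every candidate key must contain it.
{A, B}⁺ = {A, B, C, D, E, F}, which is every attribute, so {A, B} is a candidate key.
{A, D}⁺ = {A, B, C, D, E, F}, which is every attribute, so {A, D} is a candidate key.
{A, E}⁺ = {A, B, C, D, E, F}, which is every attribute, so {A, E} is a candidate key.
These are minimal and exhaustive — every other superkey contains one of them.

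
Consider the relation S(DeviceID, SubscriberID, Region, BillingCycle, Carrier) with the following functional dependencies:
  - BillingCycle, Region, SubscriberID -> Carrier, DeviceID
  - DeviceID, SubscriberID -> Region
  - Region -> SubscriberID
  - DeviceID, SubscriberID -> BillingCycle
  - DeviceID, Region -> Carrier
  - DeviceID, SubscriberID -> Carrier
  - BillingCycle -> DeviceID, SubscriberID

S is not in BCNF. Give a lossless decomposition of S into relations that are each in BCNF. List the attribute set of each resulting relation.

{BillingCycle, Carrier, DeviceID, Region}; {Region, SubscriberID}

Candidate keys of the original relation: {BillingCycle}, {DeviceID, Region}, {DeviceID, SubscriberID}.
Within {BillingCycle, Carrier, DeviceID, Region, SubscriberID}: {Region}⁺ ∩ {BillingCycle, Carrier, DeviceID, Region, SubscriberID} = {Region, SubscriberID}, not the whole set, so Region -> SubscriberID violates BCNF; decompose into {Region, SubscriberID} and {BillingCycle, Carrier, DeviceID, Region}.
{Region, SubscriberID} has no BCNF violation.
{BillingCycle, Carrier, DeviceID, Region} has no BCNF violation.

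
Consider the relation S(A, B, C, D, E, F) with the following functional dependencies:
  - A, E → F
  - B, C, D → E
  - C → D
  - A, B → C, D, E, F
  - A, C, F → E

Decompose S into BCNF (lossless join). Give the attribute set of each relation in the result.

Candidate key of the original relation: {A, B}.
In {A, B, C, D, E, F}, {A, E} is not a superkey ({A, E}⁺ restricted to this set is {A, E, F}), so split on A, E → F into {A, E, F} and {A, B, C, D, E}.
{A, E, F}: every determinant is a superkey — BCNF.
In {A, B, C, D, E}, {B, C, D} is not a superkey ({B, C, D}⁺ restricted to this set is {B, C, D, E}), so split on B, C, D → E into {B, C, D, E} and {A, B, C, D}.
In {B, C, D, E}, {C} is not a superkey ({C}⁺ restricted to this set is {C, D}), so split on C → D into {C, D} and {B, C, E}.
{C, D}: every determinant is a superkey — BCNF.
{B, C, E}: every determinant is a superkey — BCNF.
In {A, B, C, D}, {C} is not a superkey ({C}⁺ restricted to this set is {C, D}), so split on C → D into {C, D} and {A, B, C}.
{C, D}: every determinant is a superkey — BCNF.
{A, B, C}: every determinant is a superkey — BCNF.

{A, B, C}; {A, E, F}; {B, C, E}; {C, D}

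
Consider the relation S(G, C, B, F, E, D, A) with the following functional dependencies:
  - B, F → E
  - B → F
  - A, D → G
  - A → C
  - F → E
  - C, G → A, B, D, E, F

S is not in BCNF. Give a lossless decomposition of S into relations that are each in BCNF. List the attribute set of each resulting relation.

{A, B, D, G}; {A, C}; {B, F}; {E, F}

Candidate keys of the original relation: {A, D}, {A, G}, {C, G}.
Within {A, B, C, D, E, F, G}: {B, F}⁺ ∩ {A, B, C, D, E, F, G} = {B, E, F}, not the whole set, so B, F → E violates BCNF; decompose into {B, E, F} and {A, B, C, D, F, G}.
Within {B, E, F}: {F}⁺ ∩ {B, E, F} = {E, F}, not the whole set, so F → E violates BCNF; decompose into {E, F} and {B, F}.
{E, F} is in BCNF.
{B, F} is in BCNF.
Within {A, B, C, D, F, G}: {B}⁺ ∩ {A, B, C, D, F, G} = {B, F}, not the whole set, so B → F violates BCNF; decompose into {B, F} and {A, B, C, D, G}.
{B, F} is in BCNF.
Within {A, B, C, D, G}: {A}⁺ ∩ {A, B, C, D, G} = {A, C}, not the whole set, so A → C violates BCNF; decompose into {A, C} and {A, B, D, G}.
{A, C} is in BCNF.
{A, B, D, G} is in BCNF.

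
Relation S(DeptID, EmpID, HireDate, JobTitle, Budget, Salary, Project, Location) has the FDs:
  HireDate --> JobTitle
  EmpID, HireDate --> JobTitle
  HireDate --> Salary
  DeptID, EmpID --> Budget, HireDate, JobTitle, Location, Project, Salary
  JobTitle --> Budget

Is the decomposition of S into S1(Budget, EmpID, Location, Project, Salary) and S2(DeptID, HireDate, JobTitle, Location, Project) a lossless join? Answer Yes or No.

Common attributes: {Location, Project}; their closure is {Location, Project}.
The closure covers neither S1 nor S2 entirely; the join is not lossless.

No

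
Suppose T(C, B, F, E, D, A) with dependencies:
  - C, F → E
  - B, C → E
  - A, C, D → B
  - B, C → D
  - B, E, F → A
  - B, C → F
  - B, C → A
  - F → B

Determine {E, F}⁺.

Start with {E, F}.
F → B applies; add {B} → now {B, E, F}.
B, E, F → A applies; add {A} → now {A, B, E, F}.
No further FD applies.

{A, B, E, F}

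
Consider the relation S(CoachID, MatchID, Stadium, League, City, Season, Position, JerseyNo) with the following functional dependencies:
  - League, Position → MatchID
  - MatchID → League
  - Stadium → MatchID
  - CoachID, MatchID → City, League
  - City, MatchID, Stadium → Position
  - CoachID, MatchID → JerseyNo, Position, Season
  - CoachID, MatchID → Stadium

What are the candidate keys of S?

Attributes never on any right-hand side: {CoachID} — every candidate key must contain it.
{CoachID, MatchID}⁺ = {City, CoachID, JerseyNo, League, MatchID, Position, Season, Stadium} — all of the relation — so {CoachID, MatchID} is a candidate key.
{CoachID, Stadium}⁺ = {City, CoachID, JerseyNo, League, MatchID, Position, Season, Stadium} — all of the relation — so {CoachID, Stadium} is a candidate key.
{CoachID, League, Position}⁺ = {City, CoachID, JerseyNo, League, MatchID, Position, Season, Stadium} — all of the relation — so {CoachID, League, Position} is a candidate key.
No proper subset of any of these is a key, and no other minimal superkey exists.

{CoachID, League, Position}, {CoachID, MatchID}, {CoachID, Stadium}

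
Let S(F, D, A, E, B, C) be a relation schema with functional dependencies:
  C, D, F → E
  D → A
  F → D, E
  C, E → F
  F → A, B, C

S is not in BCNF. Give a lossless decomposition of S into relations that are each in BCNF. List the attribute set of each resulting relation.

{A, D}; {B, C, D, E, F}

Candidate keys of the original relation: {C, E}, {F}.
{A, B, C, D, E, F}: {D} determines {A, D} here but is not a superkey — split on D → A, giving {A, D} and {B, C, D, E, F}.
{A, D} has no BCNF violation.
{B, C, D, E, F} has no BCNF violation.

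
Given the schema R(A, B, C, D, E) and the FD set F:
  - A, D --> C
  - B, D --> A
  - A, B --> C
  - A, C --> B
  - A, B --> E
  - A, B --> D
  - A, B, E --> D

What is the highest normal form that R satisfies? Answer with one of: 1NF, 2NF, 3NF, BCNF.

Candidate keys: {A, B}, {A, C}, {A, D}, {B, D}. Prime attributes: {A, B, C, D}.
The left-hand side of every FD is a superkey, so BCNF is satisfied.

BCNF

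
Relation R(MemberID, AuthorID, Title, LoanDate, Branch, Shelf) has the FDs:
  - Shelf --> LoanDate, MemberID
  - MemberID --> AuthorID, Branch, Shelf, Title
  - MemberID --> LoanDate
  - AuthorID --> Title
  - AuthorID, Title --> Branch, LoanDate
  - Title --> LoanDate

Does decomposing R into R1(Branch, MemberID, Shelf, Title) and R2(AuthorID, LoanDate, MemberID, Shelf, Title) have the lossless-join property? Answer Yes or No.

Common attributes: {MemberID, Shelf, Title}; their closure is {AuthorID, Branch, LoanDate, MemberID, Shelf, Title}.
R1 is contained in that closure, so R1 ∩ R2 --> R1 holds and the join is lossless.

Yes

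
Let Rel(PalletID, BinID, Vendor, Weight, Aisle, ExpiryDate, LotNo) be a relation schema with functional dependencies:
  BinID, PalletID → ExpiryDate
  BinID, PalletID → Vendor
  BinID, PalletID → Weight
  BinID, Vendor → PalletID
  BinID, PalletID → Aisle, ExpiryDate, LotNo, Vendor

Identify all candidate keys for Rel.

No FD produces {BinID}, so it must be in every candidate key.
{BinID, PalletID}⁺ = {Aisle, BinID, ExpiryDate, LotNo, PalletID, Vendor, Weight} — all of the relation — so {BinID, PalletID} is a candidate key.
{BinID, Vendor}⁺ = {Aisle, BinID, ExpiryDate, LotNo, PalletID, Vendor, Weight} — all of the relation — so {BinID, Vendor} is a candidate key.
These are minimal and exhaustive — every other superkey contains one of them.

{BinID, PalletID}, {BinID, Vendor}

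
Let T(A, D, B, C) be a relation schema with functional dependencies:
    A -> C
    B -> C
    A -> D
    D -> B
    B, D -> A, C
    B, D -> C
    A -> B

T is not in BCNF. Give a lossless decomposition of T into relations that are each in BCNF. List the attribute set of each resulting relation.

Candidate keys of the original relation: {A}, {D}.
In {A, B, C, D}, {B} is not a superkey ({B}⁺ restricted to this set is {B, C}), so split on B -> C into {B, C} and {A, B, D}.
{B, C}: every determinant is a superkey — BCNF.
{A, B, D}: every determinant is a superkey — BCNF.

{A, B, D}; {B, C}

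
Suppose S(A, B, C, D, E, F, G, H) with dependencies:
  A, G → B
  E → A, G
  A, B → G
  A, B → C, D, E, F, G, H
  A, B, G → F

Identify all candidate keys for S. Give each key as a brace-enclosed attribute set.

{A, B}, {A, G}, {E}

{E}⁺ = {A, B, C, D, E, F, G, H}, which is every attribute, so {E} is a candidate key.
{A, B}⁺ = {A, B, C, D, E, F, G, H}, which is every attribute, so {A, B} is a candidate key.
{A, G}⁺ = {A, B, C, D, E, F, G, H}, which is every attribute, so {A, G} is a candidate key.
No proper subset of any of these is a key, and no other minimal superkey exists.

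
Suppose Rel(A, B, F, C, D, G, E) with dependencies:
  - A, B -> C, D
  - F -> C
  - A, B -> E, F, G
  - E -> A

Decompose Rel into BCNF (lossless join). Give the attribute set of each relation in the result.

Candidate keys of the original relation: {A, B}, {B, E}.
{A, B, C, D, E, F, G}: {F} determines {C, F} here but is not a superkey — split on F -> C, giving {C, F} and {A, B, D, E, F, G}.
{C, F}: every determinant is a superkey — BCNF.
{A, B, D, E, F, G}: {E} determines {A, E} here but is not a superkey — split on E -> A, giving {A, E} and {B, D, E, F, G}.
{A, E}: every determinant is a superkey — BCNF.
{B, D, E, F, G}: every determinant is a superkey — BCNF.

{A, E}; {B, D, E, F, G}; {C, F}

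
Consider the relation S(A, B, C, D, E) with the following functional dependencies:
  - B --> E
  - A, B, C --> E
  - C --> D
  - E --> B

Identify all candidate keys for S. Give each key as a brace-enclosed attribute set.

{A, B, C}, {A, C, E}

No FD produces {A, C}, so they must be in every candidate key.
Closure of {A, B, C} is {A, B, C, D, E}, the whole schema; {A, B, C} is a candidate key.
Closure of {A, C, E} is {A, B, C, D, E}, the whole schema; {A, C, E} is a candidate key.
These are minimal and exhaustive — every other superkey contains one of them.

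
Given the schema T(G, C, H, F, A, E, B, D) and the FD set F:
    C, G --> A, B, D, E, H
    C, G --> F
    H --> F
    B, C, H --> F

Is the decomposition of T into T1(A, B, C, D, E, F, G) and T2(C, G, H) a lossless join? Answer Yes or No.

T1 ∩ T2 = {C, G}; its closure under F is {A, B, C, D, E, F, G, H}.
T1 is contained in that closure, so T1 ∩ T2 --> T1 holds and the join is lossless.

Yes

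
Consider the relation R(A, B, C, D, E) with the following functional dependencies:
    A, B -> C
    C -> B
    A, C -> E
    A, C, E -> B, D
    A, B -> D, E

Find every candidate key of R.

{A, B}, {A, C}

Attributes never on any right-hand side: {A} — every candidate key must contain it.
Closure of {A, B} is {A, B, C, D, E}, the whole schema; {A, B} is a candidate key.
Closure of {A, C} is {A, B, C, D, E}, the whole schema; {A, C} is a candidate key.
These are minimal and exhaustive — every other superkey contains one of them.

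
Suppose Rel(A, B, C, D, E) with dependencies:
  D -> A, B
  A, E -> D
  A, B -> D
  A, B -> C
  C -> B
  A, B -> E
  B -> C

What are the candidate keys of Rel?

{D}⁺ = {A, B, C, D, E} — all of the relation — so {D} is a candidate key.
{A, B}⁺ = {A, B, C, D, E} — all of the relation — so {A, B} is a candidate key.
{A, C}⁺ = {A, B, C, D, E} — all of the relation — so {A, C} is a candidate key.
{A, E}⁺ = {A, B, C, D, E} — all of the relation — so {A, E} is a candidate key.
These are minimal and exhaustive — every other superkey contains one of them.

{A, B}, {A, C}, {A, E}, {D}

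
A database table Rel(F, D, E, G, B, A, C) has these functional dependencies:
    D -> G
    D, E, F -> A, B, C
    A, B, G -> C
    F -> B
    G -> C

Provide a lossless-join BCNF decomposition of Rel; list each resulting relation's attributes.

{A, D, E, F}; {B, F}; {C, G}; {D, G}

Candidate key of the original relation: {D, E, F}.
Within {A, B, C, D, E, F, G}: {D}⁺ ∩ {A, B, C, D, E, F, G} = {C, D, G}, not the whole set, so D -> C, G violates BCNF; decompose into {C, D, G} and {A, B, D, E, F}.
Within {C, D, G}: {G}⁺ ∩ {C, D, G} = {C, G}, not the whole set, so G -> C violates BCNF; decompose into {C, G} and {D, G}.
{C, G} is in BCNF.
{D, G} is in BCNF.
Within {A, B, D, E, F}: {F}⁺ ∩ {A, B, D, E, F} = {B, F}, not the whole set, so F -> B violates BCNF; decompose into {B, F} and {A, D, E, F}.
{B, F} is in BCNF.
{A, D, E, F} is in BCNF.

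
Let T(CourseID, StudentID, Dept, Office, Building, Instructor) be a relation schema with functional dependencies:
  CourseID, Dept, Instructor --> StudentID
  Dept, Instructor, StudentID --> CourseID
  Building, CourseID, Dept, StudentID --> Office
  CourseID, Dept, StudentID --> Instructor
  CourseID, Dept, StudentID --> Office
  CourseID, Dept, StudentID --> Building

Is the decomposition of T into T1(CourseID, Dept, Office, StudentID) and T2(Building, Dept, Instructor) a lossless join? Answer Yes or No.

T1 ∩ T2 = {Dept}; its closure under F is {Dept}.
T1 ⊄ {Dept} and T2 ⊄ {Dept}, so the split is lossy.

No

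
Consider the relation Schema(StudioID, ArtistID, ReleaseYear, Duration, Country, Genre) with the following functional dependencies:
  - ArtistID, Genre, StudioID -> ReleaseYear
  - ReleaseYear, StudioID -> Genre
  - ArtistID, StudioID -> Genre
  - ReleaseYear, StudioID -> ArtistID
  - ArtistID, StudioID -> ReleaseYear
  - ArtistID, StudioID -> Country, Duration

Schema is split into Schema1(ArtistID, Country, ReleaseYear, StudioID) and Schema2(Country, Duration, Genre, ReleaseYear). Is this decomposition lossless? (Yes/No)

Common attributes: {Country, ReleaseYear}; their closure is {Country, ReleaseYear}.
Neither Schema1 nor Schema2 is contained in that closure, so the decomposition is lossy.

No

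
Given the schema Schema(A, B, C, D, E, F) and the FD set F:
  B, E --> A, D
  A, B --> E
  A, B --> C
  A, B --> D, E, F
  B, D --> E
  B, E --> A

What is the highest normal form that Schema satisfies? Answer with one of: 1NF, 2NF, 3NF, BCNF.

BCNF

Candidate keys: {A, B}, {B, D}, {B, E}. Prime attributes: {A, B, D, E}.
The left-hand side of every FD is a superkey, so BCNF is satisfied.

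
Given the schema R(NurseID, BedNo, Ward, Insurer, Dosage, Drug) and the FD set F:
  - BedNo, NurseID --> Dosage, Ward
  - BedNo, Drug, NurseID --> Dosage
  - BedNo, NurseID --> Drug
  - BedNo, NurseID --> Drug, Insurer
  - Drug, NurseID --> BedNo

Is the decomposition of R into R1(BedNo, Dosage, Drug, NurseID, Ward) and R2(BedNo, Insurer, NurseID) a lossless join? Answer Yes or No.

R1 ∩ R2 = {BedNo, NurseID}; its closure under F is {BedNo, Dosage, Drug, Insurer, NurseID, Ward}.
R1 is contained in that closure, so R1 ∩ R2 --> R1 holds and the join is lossless.

Yes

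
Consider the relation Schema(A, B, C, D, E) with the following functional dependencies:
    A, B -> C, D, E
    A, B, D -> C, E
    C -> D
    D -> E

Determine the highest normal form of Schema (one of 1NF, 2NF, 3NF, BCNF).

Candidate key: {A, B}. Prime attributes: {A, B}.
C -> D breaks BCNF: {C}⁺ = {C, D, E}, so {C} is not a superkey.
C -> D determines the non-prime attribute {D} from a non-superkey — 3NF is violated.
Checking every proper subset of each key, none determines a non-prime attribute — 2NF is satisfied.

2NF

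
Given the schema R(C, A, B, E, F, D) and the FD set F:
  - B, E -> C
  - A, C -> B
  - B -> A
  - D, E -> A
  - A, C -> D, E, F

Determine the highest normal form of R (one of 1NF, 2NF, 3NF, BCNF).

3NF

Candidate keys: {A, C}, {B, C}, {B, E}, {C, D, E}. Prime attributes: {A, B, C, D, E}.
B -> A breaks BCNF: {B}⁺ = {A, B}, so {B} is not a superkey.
Since {A} ⊆ prime attributes and every other non-superkey FD also has a prime right side, the schema is in 3NF.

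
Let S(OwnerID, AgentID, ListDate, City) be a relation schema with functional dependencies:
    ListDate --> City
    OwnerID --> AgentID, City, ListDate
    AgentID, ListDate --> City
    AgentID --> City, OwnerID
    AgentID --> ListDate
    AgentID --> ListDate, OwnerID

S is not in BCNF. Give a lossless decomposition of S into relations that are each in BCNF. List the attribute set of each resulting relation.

{AgentID, ListDate, OwnerID}; {City, ListDate}

Candidate keys of the original relation: {AgentID}, {OwnerID}.
Within {AgentID, City, ListDate, OwnerID}: {ListDate}⁺ ∩ {AgentID, City, ListDate, OwnerID} = {City, ListDate}, not the whole set, so ListDate --> City violates BCNF; decompose into {City, ListDate} and {AgentID, ListDate, OwnerID}.
{City, ListDate}: every determinant is a superkey — BCNF.
{AgentID, ListDate, OwnerID}: every determinant is a superkey — BCNF.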